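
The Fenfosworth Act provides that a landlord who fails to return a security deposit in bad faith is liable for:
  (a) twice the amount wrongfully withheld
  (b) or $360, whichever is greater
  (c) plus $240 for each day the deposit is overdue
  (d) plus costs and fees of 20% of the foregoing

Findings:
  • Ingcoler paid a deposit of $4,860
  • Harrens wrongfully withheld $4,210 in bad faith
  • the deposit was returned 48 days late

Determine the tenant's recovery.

Doubled: 2 × $4,210 = $8,420
Minimum $360: $8,420 meets the minimum, no increase.
Late-return penalty: 48 × $240 = $11,520
Damages plus late penalty: $8,420 + $11,520 = $19,940
Costs and fees: 20% of $19,940 = $3,988
Total recovery: $19,940 + $3,988 = $23,928

$23,928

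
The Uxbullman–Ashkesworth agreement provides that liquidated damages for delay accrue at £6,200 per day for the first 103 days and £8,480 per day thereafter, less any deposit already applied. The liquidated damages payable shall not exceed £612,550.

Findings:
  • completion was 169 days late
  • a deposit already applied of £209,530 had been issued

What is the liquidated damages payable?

First 103 days: 103 × £6,200 = £638,600
Remaining days: (169 − 103) × £8,480 = £559,680
Accrued per-day damages: £638,600 + £559,680 = £1,198,280
Less deposit already applied: £1,198,280 − £209,530 = £988,750
Cap at £612,550: £988,750 exceeds the cap → £612,550

£612,550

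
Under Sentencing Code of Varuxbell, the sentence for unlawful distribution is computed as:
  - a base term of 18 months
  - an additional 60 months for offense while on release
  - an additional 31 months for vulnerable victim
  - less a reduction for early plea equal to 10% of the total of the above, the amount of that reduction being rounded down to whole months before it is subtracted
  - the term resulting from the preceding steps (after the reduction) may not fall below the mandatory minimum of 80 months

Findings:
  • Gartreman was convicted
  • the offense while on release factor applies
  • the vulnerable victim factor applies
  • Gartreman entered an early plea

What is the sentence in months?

Offense while on release enhancement: +60 months
Vulnerable victim enhancement: +31 months
Adjusted term: 18 months + 60 months + 31 months = 109 months
Early plea reduction: 10% of 109 months = 10 months (rounded down)
After reduction: 109 − 10 = 99 months
Minimum 80 months: 99 months meets the minimum, no increase.

99 months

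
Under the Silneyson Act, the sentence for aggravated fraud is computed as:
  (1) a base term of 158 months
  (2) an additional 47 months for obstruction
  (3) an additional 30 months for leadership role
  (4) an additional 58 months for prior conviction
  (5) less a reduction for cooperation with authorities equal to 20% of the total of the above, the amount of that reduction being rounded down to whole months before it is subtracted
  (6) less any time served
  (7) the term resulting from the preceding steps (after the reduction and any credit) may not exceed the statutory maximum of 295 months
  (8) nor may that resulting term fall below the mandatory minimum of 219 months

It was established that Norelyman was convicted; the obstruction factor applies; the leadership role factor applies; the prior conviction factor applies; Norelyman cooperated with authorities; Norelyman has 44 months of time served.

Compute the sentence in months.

Obstruction enhancement: +47 months
Leadership role enhancement: +30 months
Prior conviction enhancement: +58 months
Adjusted term: 158 months + 47 months + 30 months + 58 months = 293 months
Cooperation with authorities reduction: 20% of 293 months = 58 months (rounded down)
After reduction: 293 − 58 = 235 months
Less time served: 235 months − 44 months = 191 months
Cap at 295 months: 191 months is within the cap, no reduction.
Minimum 219 months: 191 months is below the minimum → 219 months

219 months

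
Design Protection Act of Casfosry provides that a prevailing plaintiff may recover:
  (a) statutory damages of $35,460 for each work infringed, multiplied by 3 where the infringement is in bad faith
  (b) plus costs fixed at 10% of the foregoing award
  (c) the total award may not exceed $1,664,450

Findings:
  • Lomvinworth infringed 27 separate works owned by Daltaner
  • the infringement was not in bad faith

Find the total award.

$1,053,162

Statutory damages: 27 × $35,460 = $957,420
Infringement not in bad faith: no ×3 enhancement.
Costs: 10% of $957,420 = $95,742
Award plus costs: $957,420 + $95,742 = $1,053,162
Cap at $1,664,450: $1,053,162 is within the cap, no reduction.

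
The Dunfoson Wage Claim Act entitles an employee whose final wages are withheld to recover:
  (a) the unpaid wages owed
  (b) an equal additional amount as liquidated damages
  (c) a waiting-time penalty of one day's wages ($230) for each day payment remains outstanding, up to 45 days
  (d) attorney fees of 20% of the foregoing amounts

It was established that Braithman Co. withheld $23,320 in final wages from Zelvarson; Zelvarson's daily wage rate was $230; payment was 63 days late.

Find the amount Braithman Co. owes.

Liquidated damages (equal amount): $23,320
Penalty days: min(63, 45) = 45
Waiting-time penalty: 45 × $230 = $10,350
Subtotal: $23,320 + $23,320 + $10,350 = $56,990
Attorney fees: 20% of $56,990 = $11,398
Total award: $56,990 + $11,398 = $68,388

Total award: $68,388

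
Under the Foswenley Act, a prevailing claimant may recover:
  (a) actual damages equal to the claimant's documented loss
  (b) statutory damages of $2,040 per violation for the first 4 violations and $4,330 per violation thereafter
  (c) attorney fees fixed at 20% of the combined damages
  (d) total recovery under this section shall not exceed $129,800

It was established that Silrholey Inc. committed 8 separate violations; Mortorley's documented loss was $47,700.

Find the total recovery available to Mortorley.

First 4 violations: 4 × $2,040 = $8,160
Remaining violations: (8 − 4) × $4,330 = $17,320
Statutory damages: $8,160 + $17,320 = $25,480
Combined damages: $47,700 + $25,480 = $73,180
Attorney fees: 20% of $73,180 = $14,636
Total before cap: $73,180 + $14,636 = $87,816
Cap at $129,800: $87,816 is within the cap, no reduction.

Total recovery: $87,816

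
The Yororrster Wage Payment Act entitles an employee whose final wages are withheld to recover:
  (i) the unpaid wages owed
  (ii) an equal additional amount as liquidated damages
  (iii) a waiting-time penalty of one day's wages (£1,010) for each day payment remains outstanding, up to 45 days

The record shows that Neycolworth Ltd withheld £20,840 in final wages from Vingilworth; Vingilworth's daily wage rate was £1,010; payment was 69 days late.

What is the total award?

£87,130

Liquidated damages (equal amount): £20,840
Penalty days: min(69, 45) = 45
Waiting-time penalty: 45 × £1,010 = £45,450
Total award: £20,840 + £20,840 + £45,450 = £87,130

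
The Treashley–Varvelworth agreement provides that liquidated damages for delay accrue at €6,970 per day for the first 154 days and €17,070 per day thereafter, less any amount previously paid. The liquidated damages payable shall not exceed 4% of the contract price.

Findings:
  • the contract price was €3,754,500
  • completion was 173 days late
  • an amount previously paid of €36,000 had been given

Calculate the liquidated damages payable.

First 154 days: 154 × €6,970 = €1,073,380
Remaining days: (173 − 154) × €17,070 = €324,330
Accrued per-day damages: €1,073,380 + €324,330 = €1,397,710
Less amount previously paid: €1,397,710 − €36,000 = €1,361,710
Cap: 4% of €3,754,500 = €150,180
Cap at €150,180: €1,361,710 exceeds the cap → €150,180

Liquidated damages: €150,180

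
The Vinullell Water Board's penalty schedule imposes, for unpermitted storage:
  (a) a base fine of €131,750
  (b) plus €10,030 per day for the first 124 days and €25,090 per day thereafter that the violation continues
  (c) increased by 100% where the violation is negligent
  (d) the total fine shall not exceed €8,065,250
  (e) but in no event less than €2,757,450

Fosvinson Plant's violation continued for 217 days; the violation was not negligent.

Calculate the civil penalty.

First 124 days: 124 × €10,030 = €1,243,720
Remaining days: (217 − 124) × €25,090 = €2,333,370
Per-day component: €1,243,720 + €2,333,370 = €3,577,090
Base plus per-day: €131,750 + €3,577,090 = €3,708,840
The violation was not negligent: no 100% increase.
Cap at €8,065,250: €3,708,840 is within the cap, no reduction.
Minimum €2,757,450: €3,708,840 meets the minimum, no increase.

€3,708,840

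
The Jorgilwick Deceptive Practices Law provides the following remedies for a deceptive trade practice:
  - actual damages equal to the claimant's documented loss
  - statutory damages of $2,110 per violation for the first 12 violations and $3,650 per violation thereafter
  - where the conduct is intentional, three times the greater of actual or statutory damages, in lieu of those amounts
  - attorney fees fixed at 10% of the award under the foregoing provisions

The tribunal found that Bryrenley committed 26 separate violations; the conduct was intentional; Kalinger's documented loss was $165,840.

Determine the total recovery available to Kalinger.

First 12 violations: 12 × $2,110 = $25,320
Remaining violations: (26 − 12) × $3,650 = $51,100
Statutory damages: $25,320 + $51,100 = $76,420
Greater of actual damages ($165,840) or statutory damages ($76,420): $165,840
Trebled: 3 × $165,840 = $497,520
Attorney fees: 10% of $497,520 = $49,752
Total recovery: $497,520 + $49,752 = $547,272

$547,272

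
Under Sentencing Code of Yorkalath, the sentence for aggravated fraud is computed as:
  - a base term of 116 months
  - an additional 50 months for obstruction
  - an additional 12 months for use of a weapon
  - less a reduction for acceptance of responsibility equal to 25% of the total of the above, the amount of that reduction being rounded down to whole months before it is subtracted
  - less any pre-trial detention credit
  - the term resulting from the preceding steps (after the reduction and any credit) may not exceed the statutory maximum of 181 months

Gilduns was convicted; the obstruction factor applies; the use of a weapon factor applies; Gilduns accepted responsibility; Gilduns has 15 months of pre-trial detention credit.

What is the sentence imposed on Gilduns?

Obstruction enhancement: +50 months
Use of a weapon enhancement: +12 months
Adjusted term: 116 months + 50 months + 12 months = 178 months
Acceptance of responsibility reduction: 25% of 178 months = 44 months (rounded down)
After reduction: 178 − 44 = 134 months
Less pre-trial detention credit: 134 months − 15 months = 119 months
Cap at 181 months: 119 months is within the cap, no reduction.

Sentence: 119 months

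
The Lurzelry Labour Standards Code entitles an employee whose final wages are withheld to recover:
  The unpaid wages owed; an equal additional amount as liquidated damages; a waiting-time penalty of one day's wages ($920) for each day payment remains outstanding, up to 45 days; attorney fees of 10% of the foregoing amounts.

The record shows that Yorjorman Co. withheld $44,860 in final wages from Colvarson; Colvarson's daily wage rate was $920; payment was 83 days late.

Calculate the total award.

$144,232

Liquidated damages (equal amount): $44,860
Penalty days: min(83, 45) = 45
Waiting-time penalty: 45 × $920 = $41,400
Subtotal: $44,860 + $44,860 + $41,400 = $131,120
Attorney fees: 10% of $131,120 = $13,112
Total award: $131,120 + $13,112 = $144,232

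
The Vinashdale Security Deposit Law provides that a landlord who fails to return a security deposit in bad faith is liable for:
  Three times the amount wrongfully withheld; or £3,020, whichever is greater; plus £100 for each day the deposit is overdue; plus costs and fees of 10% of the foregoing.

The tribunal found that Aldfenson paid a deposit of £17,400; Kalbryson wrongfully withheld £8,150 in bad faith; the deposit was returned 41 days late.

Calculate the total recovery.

Trebled: 3 × £8,150 = £24,450
Minimum £3,020: £24,450 meets the minimum, no increase.
Late-return penalty: 41 × £100 = £4,100
Damages plus late penalty: £24,450 + £4,100 = £28,550
Costs and fees: 10% of £28,550 = £2,855
Total recovery: £28,550 + £2,855 = £31,405

£31,405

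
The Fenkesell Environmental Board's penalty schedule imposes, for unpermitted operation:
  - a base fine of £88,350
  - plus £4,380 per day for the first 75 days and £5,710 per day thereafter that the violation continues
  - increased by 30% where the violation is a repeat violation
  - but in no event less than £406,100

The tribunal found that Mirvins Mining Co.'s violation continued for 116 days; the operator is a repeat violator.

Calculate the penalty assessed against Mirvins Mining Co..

First 75 days: 75 × £4,380 = £328,500
Remaining days: (116 − 75) × £5,710 = £234,110
Per-day component: £328,500 + £234,110 = £562,610
Base plus per-day: £88,350 + £562,610 = £650,960
Enhancement: 30% of £650,960 = £195,288
Enhanced fine: £650,960 + £195,288 = £846,248
Minimum £406,100: £846,248 meets the minimum, no increase.

Civil penalty: £846,248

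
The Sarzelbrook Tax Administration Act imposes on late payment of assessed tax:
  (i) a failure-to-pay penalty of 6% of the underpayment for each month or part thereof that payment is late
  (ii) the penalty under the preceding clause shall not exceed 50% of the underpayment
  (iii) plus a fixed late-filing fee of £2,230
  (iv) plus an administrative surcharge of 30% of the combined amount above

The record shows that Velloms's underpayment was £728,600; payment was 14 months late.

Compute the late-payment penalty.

£476,489

Accrued rate: 6% × 14 = 84%, capped at 50% → 50%
Failure-to-pay penalty: 50% of £728,600 = £364,300
Penalty before surcharge: £364,300 + £2,230 = £366,530
Administrative surcharge: 30% of £366,530 = £109,959
Total penalty: £366,530 + £109,959 = £476,489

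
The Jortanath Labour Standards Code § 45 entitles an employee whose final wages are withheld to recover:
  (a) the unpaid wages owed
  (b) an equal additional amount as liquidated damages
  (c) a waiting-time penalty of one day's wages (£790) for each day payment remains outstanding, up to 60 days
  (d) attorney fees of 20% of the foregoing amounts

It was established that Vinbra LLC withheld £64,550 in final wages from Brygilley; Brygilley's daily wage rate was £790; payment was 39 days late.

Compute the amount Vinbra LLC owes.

Liquidated damages (equal amount): £64,550
Penalty days: min(39, 60) = 39
Waiting-time penalty: 39 × £790 = £30,810
Subtotal: £64,550 + £64,550 + £30,810 = £159,910
Attorney fees: 20% of £159,910 = £31,982
Total award: £159,910 + £31,982 = £191,892

£191,892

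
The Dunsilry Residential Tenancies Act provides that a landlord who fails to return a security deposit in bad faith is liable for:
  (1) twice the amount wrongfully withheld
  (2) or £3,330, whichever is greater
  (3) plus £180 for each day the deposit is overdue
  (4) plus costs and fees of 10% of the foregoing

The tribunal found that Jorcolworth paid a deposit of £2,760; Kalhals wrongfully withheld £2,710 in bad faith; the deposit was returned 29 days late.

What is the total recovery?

Doubled: 2 × £2,710 = £5,420
Minimum £3,330: £5,420 meets the minimum, no increase.
Late-return penalty: 29 × £180 = £5,220
Damages plus late penalty: £5,420 + £5,220 = £10,640
Costs and fees: 10% of £10,640 = £1,064
Total recovery: £10,640 + £1,064 = £11,704

£11,704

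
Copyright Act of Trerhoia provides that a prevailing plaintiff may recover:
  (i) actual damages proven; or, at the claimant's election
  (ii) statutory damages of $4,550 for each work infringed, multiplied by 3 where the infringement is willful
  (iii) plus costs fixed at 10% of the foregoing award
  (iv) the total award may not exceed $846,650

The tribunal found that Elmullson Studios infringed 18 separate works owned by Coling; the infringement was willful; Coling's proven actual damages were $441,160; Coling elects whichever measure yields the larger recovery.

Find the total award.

Statutory damages: 18 × $4,550 = $81,900
Trebled: 3 × $81,900 = $245,700
Greater of actual damages ($441,160) or enhanced statutory damages ($245,700): $441,160
Costs: 10% of $441,160 = $44,116
Award plus costs: $441,160 + $44,116 = $485,276
Cap at $846,650: $485,276 is within the cap, no reduction.

$485,276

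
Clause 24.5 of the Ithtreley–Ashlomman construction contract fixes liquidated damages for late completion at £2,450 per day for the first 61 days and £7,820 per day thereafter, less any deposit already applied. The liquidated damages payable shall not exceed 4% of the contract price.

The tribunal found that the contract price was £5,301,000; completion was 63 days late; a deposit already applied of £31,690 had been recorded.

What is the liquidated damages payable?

Liquidated damages: £133,400

First 61 days: 61 × £2,450 = £149,450
Remaining days: (63 − 61) × £7,820 = £15,640
Accrued per-day damages: £149,450 + £15,640 = £165,090
Less deposit already applied: £165,090 − £31,690 = £133,400
Cap: 4% of £5,301,000 = £212,040
Cap at £212,040: £133,400 is within the cap, no reduction.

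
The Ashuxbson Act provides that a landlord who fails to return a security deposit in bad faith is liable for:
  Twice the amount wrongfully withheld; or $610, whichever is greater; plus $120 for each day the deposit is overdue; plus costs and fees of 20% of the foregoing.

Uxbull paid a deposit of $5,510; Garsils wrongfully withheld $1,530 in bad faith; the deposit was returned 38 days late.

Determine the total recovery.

$9,144

Doubled: 2 × $1,530 = $3,060
Minimum $610: $3,060 meets the minimum, no increase.
Late-return penalty: 38 × $120 = $4,560
Damages plus late penalty: $3,060 + $4,560 = $7,620
Costs and fees: 20% of $7,620 = $1,524
Total recovery: $7,620 + $1,524 = $9,144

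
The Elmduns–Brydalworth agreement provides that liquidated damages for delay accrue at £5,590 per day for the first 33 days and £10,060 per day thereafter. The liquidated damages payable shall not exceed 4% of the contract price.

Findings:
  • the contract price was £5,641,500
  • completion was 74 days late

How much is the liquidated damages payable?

£225,660

First 33 days: 33 × £5,590 = £184,470
Remaining days: (74 − 33) × £10,060 = £412,460
Accrued per-day damages: £184,470 + £412,460 = £596,930
Cap: 4% of £5,641,500 = £225,660
Cap at £225,660: £596,930 exceeds the cap → £225,660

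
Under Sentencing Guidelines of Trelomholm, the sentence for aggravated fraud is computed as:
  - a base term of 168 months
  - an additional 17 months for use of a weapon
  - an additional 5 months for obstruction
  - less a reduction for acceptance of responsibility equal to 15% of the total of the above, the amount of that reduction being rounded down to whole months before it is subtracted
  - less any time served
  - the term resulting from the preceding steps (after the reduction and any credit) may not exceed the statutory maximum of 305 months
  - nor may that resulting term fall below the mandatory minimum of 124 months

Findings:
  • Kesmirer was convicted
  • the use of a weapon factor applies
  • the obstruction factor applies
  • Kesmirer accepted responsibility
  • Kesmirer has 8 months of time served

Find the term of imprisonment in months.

Use of a weapon enhancement: +17 months
Obstruction enhancement: +5 months
Adjusted term: 168 months + 17 months + 5 months = 190 months
Acceptance of responsibility reduction: 15% of 190 months = 28 months (rounded down)
After reduction: 190 − 28 = 162 months
Less time served: 162 months − 8 months = 154 months
Cap at 305 months: 154 months is within the cap, no reduction.
Minimum 124 months: 154 months meets the minimum, no increase.

154 months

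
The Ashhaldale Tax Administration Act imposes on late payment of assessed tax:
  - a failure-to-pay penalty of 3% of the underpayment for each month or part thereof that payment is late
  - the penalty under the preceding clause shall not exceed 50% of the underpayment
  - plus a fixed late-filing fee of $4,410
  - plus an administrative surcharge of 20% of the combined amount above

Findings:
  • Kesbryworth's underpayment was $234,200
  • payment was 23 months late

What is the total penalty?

$145,812

Accrued rate: 3% × 23 = 69%, capped at 50% → 50%
Failure-to-pay penalty: 50% of $234,200 = $117,100
Penalty before surcharge: $117,100 + $4,410 = $121,510
Administrative surcharge: 20% of $121,510 = $24,302
Total penalty: $121,510 + $24,302 = $145,812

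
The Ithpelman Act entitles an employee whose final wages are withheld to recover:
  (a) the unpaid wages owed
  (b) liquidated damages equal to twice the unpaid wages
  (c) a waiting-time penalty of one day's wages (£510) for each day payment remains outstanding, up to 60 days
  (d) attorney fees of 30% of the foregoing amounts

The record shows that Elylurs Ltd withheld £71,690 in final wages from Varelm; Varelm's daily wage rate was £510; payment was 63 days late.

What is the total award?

£319,371

Doubled: 2 × £71,690 = £143,380
Penalty days: min(63, 60) = 60
Waiting-time penalty: 60 × £510 = £30,600
Subtotal: £71,690 + £143,380 + £30,600 = £245,670
Attorney fees: 30% of £245,670 = £73,701
Total award: £245,670 + £73,701 = £319,371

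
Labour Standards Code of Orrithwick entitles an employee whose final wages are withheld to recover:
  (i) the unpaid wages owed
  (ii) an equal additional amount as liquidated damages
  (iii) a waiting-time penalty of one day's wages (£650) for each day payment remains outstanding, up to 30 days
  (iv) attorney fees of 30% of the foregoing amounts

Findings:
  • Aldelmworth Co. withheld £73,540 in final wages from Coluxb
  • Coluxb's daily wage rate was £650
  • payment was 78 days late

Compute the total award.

Liquidated damages (equal amount): £73,540
Penalty days: min(78, 30) = 30
Waiting-time penalty: 30 × £650 = £19,500
Subtotal: £73,540 + £73,540 + £19,500 = £166,580
Attorney fees: 30% of £166,580 = £49,974
Total award: £166,580 + £49,974 = £216,554

£216,554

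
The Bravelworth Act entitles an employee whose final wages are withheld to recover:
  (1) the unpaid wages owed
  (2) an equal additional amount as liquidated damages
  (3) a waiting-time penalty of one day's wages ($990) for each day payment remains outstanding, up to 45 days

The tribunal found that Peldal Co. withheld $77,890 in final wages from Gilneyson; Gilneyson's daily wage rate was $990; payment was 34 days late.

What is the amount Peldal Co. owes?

Liquidated damages (equal amount): $77,890
Penalty days: min(34, 45) = 34
Waiting-time penalty: 34 × $990 = $33,660
Total award: $77,890 + $77,890 + $33,660 = $189,440

Total award: $189,440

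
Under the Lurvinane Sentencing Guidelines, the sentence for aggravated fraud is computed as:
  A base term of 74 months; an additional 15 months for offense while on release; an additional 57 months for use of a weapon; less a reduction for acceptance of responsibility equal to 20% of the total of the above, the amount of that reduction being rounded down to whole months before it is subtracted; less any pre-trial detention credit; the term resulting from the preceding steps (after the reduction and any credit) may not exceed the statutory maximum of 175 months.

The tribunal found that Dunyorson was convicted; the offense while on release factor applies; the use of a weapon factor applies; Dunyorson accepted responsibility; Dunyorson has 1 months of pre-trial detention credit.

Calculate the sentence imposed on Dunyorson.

116 months

Offense while on release enhancement: +15 months
Use of a weapon enhancement: +57 months
Adjusted term: 74 months + 15 months + 57 months = 146 months
Acceptance of responsibility reduction: 20% of 146 months = 29 months (rounded down)
After reduction: 146 − 29 = 117 months
Less pre-trial detention credit: 117 months − 1 months = 116 months
Cap at 175 months: 116 months is within the cap, no reduction.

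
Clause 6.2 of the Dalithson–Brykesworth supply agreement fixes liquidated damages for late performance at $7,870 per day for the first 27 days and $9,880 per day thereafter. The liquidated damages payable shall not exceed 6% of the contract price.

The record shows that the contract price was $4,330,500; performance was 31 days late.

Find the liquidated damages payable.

$252,010

First 27 days: 27 × $7,870 = $212,490
Remaining days: (31 − 27) × $9,880 = $39,520
Accrued per-day damages: $212,490 + $39,520 = $252,010
Cap: 6% of $4,330,500 = $259,830
Cap at $259,830: $252,010 is within the cap, no reduction.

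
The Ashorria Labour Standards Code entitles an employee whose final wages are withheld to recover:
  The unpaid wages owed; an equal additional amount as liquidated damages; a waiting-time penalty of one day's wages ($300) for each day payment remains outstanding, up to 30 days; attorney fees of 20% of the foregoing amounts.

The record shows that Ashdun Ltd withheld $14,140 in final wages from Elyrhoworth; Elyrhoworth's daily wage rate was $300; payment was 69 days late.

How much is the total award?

Liquidated damages (equal amount): $14,140
Penalty days: min(69, 30) = 30
Waiting-time penalty: 30 × $300 = $9,000
Subtotal: $14,140 + $14,140 + $9,000 = $37,280
Attorney fees: 20% of $37,280 = $7,456
Total award: $37,280 + $7,456 = $44,736

Total award: $44,736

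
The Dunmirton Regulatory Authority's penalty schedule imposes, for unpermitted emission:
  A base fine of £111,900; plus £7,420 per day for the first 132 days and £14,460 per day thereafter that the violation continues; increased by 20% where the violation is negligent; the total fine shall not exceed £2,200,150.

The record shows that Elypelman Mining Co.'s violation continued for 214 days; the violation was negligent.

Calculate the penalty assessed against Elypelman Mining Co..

£2,200,150

First 132 days: 132 × £7,420 = £979,440
Remaining days: (214 − 132) × £14,460 = £1,185,720
Per-day component: £979,440 + £1,185,720 = £2,165,160
Base plus per-day: £111,900 + £2,165,160 = £2,277,060
Enhancement: 20% of £2,277,060 = £455,412
Enhanced fine: £2,277,060 + £455,412 = £2,732,472
Cap at £2,200,150: £2,732,472 exceeds the cap → £2,200,150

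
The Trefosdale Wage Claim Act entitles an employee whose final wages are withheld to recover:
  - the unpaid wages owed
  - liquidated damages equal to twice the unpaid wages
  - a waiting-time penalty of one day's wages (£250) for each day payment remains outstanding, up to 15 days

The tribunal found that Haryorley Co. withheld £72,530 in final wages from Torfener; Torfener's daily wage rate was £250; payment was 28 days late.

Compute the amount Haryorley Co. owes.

Doubled: 2 × £72,530 = £145,060
Penalty days: min(28, 15) = 15
Waiting-time penalty: 15 × £250 = £3,750
Total award: £72,530 + £145,060 + £3,750 = £221,340

£221,340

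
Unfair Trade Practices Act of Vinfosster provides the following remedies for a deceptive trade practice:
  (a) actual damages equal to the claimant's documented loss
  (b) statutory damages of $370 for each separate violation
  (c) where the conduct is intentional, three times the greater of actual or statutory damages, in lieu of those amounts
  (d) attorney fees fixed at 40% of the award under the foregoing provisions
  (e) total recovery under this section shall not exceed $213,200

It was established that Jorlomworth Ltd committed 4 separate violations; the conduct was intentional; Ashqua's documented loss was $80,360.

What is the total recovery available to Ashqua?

Statutory damages: 4 × $370 = $1,480
Greater of actual damages ($80,360) or statutory damages ($1,480): $80,360
Trebled: 3 × $80,360 = $241,080
Attorney fees: 40% of $241,080 = $96,432
Total before cap: $241,080 + $96,432 = $337,512
Cap at $213,200: $337,512 exceeds the cap → $213,200

$213,200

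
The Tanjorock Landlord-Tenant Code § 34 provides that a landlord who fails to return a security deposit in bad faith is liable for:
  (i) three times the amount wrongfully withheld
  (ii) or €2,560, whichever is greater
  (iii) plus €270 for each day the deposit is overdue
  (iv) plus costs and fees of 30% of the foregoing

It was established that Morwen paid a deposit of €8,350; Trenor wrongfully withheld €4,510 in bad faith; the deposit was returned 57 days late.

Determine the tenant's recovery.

Recovery: €37,596

Trebled: 3 × €4,510 = €13,530
Minimum €2,560: €13,530 meets the minimum, no increase.
Late-return penalty: 57 × €270 = €15,390
Damages plus late penalty: €13,530 + €15,390 = €28,920
Costs and fees: 30% of €28,920 = €8,676
Total recovery: €28,920 + €8,676 = €37,596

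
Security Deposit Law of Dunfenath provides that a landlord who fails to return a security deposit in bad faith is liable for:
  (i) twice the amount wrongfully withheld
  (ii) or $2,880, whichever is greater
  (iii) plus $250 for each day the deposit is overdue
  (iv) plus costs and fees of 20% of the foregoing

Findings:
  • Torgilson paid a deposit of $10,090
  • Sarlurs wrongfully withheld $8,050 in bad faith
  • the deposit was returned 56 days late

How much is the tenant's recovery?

$36,120

Doubled: 2 × $8,050 = $16,100
Minimum $2,880: $16,100 meets the minimum, no increase.
Late-return penalty: 56 × $250 = $14,000
Damages plus late penalty: $16,100 + $14,000 = $30,100
Costs and fees: 20% of $30,100 = $6,020
Total recovery: $30,100 + $6,020 = $36,120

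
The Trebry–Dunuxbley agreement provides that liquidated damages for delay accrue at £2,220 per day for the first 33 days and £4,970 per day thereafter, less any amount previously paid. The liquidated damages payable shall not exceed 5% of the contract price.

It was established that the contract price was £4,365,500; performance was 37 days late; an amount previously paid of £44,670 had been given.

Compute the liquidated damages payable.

First 33 days: 33 × £2,220 = £73,260
Remaining days: (37 − 33) × £4,970 = £19,880
Accrued per-day damages: £73,260 + £19,880 = £93,140
Less amount previously paid: £93,140 − £44,670 = £48,470
Cap: 5% of £4,365,500 = £218,275
Cap at £218,275: £48,470 is within the cap, no reduction.

Liquidated damages: £48,470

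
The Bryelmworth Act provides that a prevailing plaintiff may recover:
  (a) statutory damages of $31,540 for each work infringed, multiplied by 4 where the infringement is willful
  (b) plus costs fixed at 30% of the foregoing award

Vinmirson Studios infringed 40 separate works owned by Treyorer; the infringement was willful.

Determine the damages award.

Statutory damages: 40 × $31,540 = $1,261,600
Multiplied by 4: 4 × $1,261,600 = $5,046,400
Costs: 30% of $5,046,400 = $1,513,920
Award plus costs: $5,046,400 + $1,513,920 = $6,560,320

$6,560,320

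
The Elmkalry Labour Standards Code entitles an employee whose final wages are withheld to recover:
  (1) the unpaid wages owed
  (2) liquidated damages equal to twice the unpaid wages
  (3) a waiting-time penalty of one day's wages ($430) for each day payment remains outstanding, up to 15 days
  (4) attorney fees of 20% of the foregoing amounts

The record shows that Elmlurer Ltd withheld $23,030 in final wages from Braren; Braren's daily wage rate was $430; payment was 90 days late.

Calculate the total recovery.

Doubled: 2 × $23,030 = $46,060
Penalty days: min(90, 15) = 15
Waiting-time penalty: 15 × $430 = $6,450
Subtotal: $23,030 + $46,060 + $6,450 = $75,540
Attorney fees: 20% of $75,540 = $15,108
Total award: $75,540 + $15,108 = $90,648

$90,648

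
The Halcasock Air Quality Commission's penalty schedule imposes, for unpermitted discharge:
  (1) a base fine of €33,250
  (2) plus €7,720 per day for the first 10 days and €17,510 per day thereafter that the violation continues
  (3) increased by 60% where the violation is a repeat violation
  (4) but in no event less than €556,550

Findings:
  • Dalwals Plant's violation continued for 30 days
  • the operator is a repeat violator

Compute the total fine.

First 10 days: 10 × €7,720 = €77,200
Remaining days: (30 − 10) × €17,510 = €350,200
Per-day component: €77,200 + €350,200 = €427,400
Base plus per-day: €33,250 + €427,400 = €460,650
Enhancement: 60% of €460,650 = €276,390
Enhanced fine: €460,650 + €276,390 = €737,040
Minimum €556,550: €737,040 meets the minimum, no increase.

€737,040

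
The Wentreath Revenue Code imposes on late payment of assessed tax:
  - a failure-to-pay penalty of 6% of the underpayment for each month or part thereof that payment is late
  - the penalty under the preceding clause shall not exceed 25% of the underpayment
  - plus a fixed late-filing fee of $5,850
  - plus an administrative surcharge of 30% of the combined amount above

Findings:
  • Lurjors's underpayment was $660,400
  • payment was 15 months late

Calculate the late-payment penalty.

Penalty: $222,235

Accrued rate: 6% × 15 = 90%, capped at 25% → 25%
Failure-to-pay penalty: 25% of $660,400 = $165,100
Penalty before surcharge: $165,100 + $5,850 = $170,950
Administrative surcharge: 30% of $170,950 = $51,285
Total penalty: $170,950 + $51,285 = $222,235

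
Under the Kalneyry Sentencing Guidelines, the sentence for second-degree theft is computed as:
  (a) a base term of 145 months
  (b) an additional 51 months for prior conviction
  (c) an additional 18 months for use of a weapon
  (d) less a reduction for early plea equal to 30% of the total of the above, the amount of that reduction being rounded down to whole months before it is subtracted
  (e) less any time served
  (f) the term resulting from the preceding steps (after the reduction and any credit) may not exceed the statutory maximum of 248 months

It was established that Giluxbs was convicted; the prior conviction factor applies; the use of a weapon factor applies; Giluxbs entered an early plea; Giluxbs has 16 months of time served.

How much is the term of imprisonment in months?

Prior conviction enhancement: +51 months
Use of a weapon enhancement: +18 months
Adjusted term: 145 months + 51 months + 18 months = 214 months
Early plea reduction: 30% of 214 months = 64 months (rounded down)
After reduction: 214 − 64 = 150 months
Less time served: 150 months − 16 months = 134 months
Cap at 248 months: 134 months is within the cap, no reduction.

134 months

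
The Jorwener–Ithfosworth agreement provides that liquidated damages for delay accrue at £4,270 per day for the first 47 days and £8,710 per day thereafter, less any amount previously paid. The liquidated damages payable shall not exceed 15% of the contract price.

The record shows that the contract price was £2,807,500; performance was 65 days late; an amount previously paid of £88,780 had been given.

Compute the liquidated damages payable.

First 47 days: 47 × £4,270 = £200,690
Remaining days: (65 − 47) × £8,710 = £156,780
Accrued per-day damages: £200,690 + £156,780 = £357,470
Less amount previously paid: £357,470 − £88,780 = £268,690
Cap: 15% of £2,807,500 = £421,125
Cap at £421,125: £268,690 is within the cap, no reduction.

£268,690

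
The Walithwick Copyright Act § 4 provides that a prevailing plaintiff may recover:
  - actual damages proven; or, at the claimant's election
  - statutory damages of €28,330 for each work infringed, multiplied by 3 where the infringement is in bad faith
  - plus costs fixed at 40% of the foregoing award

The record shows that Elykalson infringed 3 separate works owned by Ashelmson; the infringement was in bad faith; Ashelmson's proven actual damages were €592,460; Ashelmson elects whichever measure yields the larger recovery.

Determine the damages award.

Statutory damages: 3 × €28,330 = €84,990
Trebled: 3 × €84,990 = €254,970
Greater of actual damages (€592,460) or enhanced statutory damages (€254,970): €592,460
Costs: 40% of €592,460 = €236,984
Award plus costs: €592,460 + €236,984 = €829,444

€829,444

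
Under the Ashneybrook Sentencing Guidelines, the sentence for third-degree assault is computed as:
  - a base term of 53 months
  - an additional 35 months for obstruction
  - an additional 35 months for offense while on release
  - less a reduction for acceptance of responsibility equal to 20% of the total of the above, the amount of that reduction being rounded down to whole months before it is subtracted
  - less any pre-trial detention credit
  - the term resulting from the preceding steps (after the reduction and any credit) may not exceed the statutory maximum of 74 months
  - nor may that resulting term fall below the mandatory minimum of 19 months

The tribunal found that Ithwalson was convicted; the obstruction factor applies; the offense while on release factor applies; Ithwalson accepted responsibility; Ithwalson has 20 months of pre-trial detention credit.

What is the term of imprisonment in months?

Obstruction enhancement: +35 months
Offense while on release enhancement: +35 months
Adjusted term: 53 months + 35 months + 35 months = 123 months
Acceptance of responsibility reduction: 20% of 123 months = 24 months (rounded down)
After reduction: 123 − 24 = 99 months
Less pre-trial detention credit: 99 months − 20 months = 79 months
Cap at 74 months: 79 months exceeds the cap → 74 months
Minimum 19 months: 74 months meets the minimum, no increase.

74 months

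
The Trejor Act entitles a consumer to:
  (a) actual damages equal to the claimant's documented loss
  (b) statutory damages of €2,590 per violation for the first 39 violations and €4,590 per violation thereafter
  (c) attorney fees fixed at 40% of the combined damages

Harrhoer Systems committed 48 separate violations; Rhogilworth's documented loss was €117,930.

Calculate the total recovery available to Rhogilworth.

First 39 violations: 39 × €2,590 = €101,010
Remaining violations: (48 − 39) × €4,590 = €41,310
Statutory damages: €101,010 + €41,310 = €142,320
Combined damages: €117,930 + €142,320 = €260,250
Attorney fees: 40% of €260,250 = €104,100
Total recovery: €260,250 + €104,100 = €364,350

Total recovery: €364,350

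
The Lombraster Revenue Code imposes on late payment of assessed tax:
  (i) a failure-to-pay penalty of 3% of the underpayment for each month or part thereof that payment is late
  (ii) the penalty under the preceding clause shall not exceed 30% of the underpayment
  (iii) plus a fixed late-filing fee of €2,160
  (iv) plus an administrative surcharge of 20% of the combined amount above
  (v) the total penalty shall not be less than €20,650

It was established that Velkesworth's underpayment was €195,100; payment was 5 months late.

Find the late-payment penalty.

€37,710

Accrued rate: 3% × 5 = 15%, capped at 30% → 15%
Failure-to-pay penalty: 15% of €195,100 = €29,265
Penalty before surcharge: €29,265 + €2,160 = €31,425
Administrative surcharge: 20% of €31,425 = €6,285
Total penalty: €31,425 + €6,285 = €37,710
Minimum €20,650: €37,710 meets the minimum, no increase.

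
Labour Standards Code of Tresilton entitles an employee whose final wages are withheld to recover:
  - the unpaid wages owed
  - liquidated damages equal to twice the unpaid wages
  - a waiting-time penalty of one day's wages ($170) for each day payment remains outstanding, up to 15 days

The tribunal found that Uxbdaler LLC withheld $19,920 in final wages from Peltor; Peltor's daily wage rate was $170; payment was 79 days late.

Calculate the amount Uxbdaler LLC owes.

Doubled: 2 × $19,920 = $39,840
Penalty days: min(79, 15) = 15
Waiting-time penalty: 15 × $170 = $2,550
Total award: $19,920 + $39,840 + $2,550 = $62,310

$62,310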